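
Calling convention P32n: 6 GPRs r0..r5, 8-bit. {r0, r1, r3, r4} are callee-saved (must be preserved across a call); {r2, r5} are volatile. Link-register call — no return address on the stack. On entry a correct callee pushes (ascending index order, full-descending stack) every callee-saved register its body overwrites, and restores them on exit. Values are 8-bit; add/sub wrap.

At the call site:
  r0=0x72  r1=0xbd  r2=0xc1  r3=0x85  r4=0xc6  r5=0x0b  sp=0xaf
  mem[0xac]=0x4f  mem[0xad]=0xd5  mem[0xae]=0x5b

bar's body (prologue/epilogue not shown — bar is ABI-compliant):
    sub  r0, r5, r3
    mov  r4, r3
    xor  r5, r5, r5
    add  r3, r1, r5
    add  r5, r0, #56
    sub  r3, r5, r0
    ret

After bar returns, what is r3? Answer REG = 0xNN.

prologue: push r0 → mem[0xae]=0x72, sp=0xae
prologue: push r3 → mem[0xad]=0x85, sp=0xad
prologue: push r4 → mem[0xac]=0xc6, sp=0xac
body[0] sub  r0, r5, r3 → r0=0x86
body[1] mov  r4, r3 → r4=0x85
body[2] xor  r5, r5, r5 → r5=0x00
body[3] add  r3, r1, r5 → r3=0xbd
body[4] add  r5, r0, #56 → r5=0xbe
body[5] sub  r3, r5, r0 → r3=0x38
epilogue: pop r4=0xc6, sp=0xad
epilogue: pop r3=0x85, sp=0xae
epilogue: pop r0=0x72, sp=0xaf
r3 is callee-saved → restored

REG = 0x85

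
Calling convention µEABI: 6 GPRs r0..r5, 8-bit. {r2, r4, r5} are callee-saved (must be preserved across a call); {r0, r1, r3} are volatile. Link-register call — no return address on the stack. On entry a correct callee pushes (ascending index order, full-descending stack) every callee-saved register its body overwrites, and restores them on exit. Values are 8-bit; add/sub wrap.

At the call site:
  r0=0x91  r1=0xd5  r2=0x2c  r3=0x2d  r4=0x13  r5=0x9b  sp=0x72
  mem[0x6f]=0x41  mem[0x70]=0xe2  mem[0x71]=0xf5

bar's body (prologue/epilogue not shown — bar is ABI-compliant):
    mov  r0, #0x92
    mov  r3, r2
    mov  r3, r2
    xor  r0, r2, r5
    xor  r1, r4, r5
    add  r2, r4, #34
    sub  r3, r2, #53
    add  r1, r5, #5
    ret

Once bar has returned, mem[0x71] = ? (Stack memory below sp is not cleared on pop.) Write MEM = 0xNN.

prologue: push r2 -> mem[0x71]=0x2c, sp=0x71
body[0] mov  r0, #0x92 -> r0=0x92
body[1] mov  r3, r2 -> r3=0x2c
body[2] mov  r3, r2 -> r3=0x2c
body[3] xor  r0, r2, r5 -> r0=0xb7
body[4] xor  r1, r4, r5 -> r1=0x88
body[5] add  r2, r4, #34 -> r2=0x35
body[6] sub  r3, r2, #53 -> r3=0x00
body[7] add  r1, r5, #5 -> r1=0xa0
epilogue: pop r2=0x2c, sp=0x72
prologue pushed ['r2'] at ['0x71']

MEM = 0x2c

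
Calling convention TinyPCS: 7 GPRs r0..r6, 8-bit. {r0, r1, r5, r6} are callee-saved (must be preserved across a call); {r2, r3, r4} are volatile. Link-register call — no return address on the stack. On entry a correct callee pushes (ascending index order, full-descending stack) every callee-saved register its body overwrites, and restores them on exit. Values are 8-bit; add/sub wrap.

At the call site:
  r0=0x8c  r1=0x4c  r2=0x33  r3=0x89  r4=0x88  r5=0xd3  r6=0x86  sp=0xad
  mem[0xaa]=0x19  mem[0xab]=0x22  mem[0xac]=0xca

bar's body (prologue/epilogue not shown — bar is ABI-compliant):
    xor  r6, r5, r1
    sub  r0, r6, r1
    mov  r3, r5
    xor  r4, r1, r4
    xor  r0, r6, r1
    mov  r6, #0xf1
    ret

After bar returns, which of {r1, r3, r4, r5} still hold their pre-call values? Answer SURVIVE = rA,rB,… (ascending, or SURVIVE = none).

SURVIVE = r1,r5

prologue: push r0 → mem[0xac]=0x8c, sp=0xac
prologue: push r6 → mem[0xab]=0x86, sp=0xab
body[0] xor  r6, r5, r1 → r6=0x9f
body[1] sub  r0, r6, r1 → r0=0x53
body[2] mov  r3, r5 → r3=0xd3
body[3] xor  r4, r1, r4 → r4=0xc4
body[4] xor  r0, r6, r1 → r0=0xd3
body[5] mov  r6, #0xf1 → r6=0xf1
epilogue: pop r6=0x86, sp=0xac
epilogue: pop r0=0x8c, sp=0xad
r1: callee-saved, written=False
r3: caller-saved, written=True
r4: caller-saved, written=True
r5: callee-saved, written=False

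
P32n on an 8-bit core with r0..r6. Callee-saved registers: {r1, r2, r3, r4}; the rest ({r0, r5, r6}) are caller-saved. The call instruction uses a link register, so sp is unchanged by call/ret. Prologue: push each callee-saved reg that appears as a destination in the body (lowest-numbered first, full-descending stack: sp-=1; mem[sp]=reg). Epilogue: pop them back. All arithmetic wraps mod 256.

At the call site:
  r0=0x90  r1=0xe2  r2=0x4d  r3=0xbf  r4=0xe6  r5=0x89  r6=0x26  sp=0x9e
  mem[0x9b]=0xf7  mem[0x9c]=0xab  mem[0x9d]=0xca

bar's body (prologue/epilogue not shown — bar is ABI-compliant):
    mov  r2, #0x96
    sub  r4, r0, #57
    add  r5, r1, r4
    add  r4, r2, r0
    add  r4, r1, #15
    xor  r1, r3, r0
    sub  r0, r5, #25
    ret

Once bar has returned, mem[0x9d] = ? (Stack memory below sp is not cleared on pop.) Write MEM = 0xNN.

prologue: push r1 → mem[0x9d]=0xe2, sp=0x9d
prologue: push r2 → mem[0x9c]=0x4d, sp=0x9c
prologue: push r4 → mem[0x9b]=0xe6, sp=0x9b
body[0] mov  r2, #0x96 → r2=0x96
body[1] sub  r4, r0, #57 → r4=0x57
body[2] add  r5, r1, r4 → r5=0x39
body[3] add  r4, r2, r0 → r4=0x26
body[4] add  r4, r1, #15 → r4=0xf1
body[5] xor  r1, r3, r0 → r1=0x2f
body[6] sub  r0, r5, #25 → r0=0x20
epilogue: pop r4=0xe6, sp=0x9c
epilogue: pop r2=0x4d, sp=0x9d
epilogue: pop r1=0xe2, sp=0x9e
prologue pushed ['r1', 'r2', 'r4'] at ['0x9d', '0x9c', '0x9b']

MEM = 0xe2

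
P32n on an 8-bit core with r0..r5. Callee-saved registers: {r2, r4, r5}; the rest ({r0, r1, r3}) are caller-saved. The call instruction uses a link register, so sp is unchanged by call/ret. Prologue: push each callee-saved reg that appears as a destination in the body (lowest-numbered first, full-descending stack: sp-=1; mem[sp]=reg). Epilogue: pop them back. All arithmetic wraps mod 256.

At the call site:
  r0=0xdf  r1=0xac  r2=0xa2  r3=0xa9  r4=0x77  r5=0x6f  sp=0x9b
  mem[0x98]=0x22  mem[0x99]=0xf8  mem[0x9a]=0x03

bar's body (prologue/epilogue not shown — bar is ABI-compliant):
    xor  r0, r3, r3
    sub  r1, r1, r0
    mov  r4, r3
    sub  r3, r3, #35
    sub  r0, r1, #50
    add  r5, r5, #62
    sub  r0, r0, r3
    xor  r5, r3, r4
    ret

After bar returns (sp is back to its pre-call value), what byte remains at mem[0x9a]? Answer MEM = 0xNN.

MEM = 0x77

prologue: push r4 → mem[0x9a]=0x77, sp=0x9a
prologue: push r5 → mem[0x99]=0x6f, sp=0x99
body[0] xor  r0, r3, r3 → r0=0x00
body[1] sub  r1, r1, r0 → r1=0xac
body[2] mov  r4, r3 → r4=0xa9
body[3] sub  r3, r3, #35 → r3=0x86
body[4] sub  r0, r1, #50 → r0=0x7a
body[5] add  r5, r5, #62 → r5=0xad
body[6] sub  r0, r0, r3 → r0=0xf4
body[7] xor  r5, r3, r4 → r5=0x2f
epilogue: pop r5=0x6f, sp=0x9a
epilogue: pop r4=0x77, sp=0x9b
prologue pushed ['r4', 'r5'] at ['0x9a', '0x99']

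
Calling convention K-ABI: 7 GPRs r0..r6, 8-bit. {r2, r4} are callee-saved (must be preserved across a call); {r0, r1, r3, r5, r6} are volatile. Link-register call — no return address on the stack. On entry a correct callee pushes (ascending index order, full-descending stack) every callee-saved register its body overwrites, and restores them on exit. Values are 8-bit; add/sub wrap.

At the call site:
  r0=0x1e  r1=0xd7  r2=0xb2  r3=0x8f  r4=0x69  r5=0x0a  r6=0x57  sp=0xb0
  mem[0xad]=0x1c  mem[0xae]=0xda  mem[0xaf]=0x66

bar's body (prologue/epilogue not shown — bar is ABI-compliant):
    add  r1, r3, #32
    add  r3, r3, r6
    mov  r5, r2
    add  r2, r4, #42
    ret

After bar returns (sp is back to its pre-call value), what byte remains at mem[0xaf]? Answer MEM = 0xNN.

MEM = 0xb2

prologue: push r2 → mem[0xaf]=0xb2, sp=0xaf
body[0] add  r1, r3, #32 → r1=0xaf
body[1] add  r3, r3, r6 → r3=0xe6
body[2] mov  r5, r2 → r5=0xb2
body[3] add  r2, r4, #42 → r2=0x93
epilogue: pop r2=0xb2, sp=0xb0
prologue pushed ['r2'] at ['0xaf']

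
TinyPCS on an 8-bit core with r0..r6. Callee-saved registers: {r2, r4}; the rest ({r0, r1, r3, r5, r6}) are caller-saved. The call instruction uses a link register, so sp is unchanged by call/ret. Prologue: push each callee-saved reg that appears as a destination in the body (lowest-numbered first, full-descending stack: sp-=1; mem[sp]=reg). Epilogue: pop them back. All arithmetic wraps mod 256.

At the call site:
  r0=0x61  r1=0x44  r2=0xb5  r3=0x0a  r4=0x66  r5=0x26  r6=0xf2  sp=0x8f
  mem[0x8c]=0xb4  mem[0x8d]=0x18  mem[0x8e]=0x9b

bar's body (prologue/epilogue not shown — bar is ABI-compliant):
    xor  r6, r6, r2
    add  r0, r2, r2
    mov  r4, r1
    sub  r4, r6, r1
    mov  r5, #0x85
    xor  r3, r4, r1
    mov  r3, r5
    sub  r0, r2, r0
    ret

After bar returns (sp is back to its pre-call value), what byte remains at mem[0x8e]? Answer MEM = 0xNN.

prologue: push r4 → mem[0x8e]=0x66, sp=0x8e
body[0] xor  r6, r6, r2 → r6=0x47
body[1] add  r0, r2, r2 → r0=0x6a
body[2] mov  r4, r1 → r4=0x44
body[3] sub  r4, r6, r1 → r4=0x03
body[4] mov  r5, #0x85 → r5=0x85
body[5] xor  r3, r4, r1 → r3=0x47
body[6] mov  r3, r5 → r3=0x85
body[7] sub  r0, r2, r0 → r0=0x4b
epilogue: pop r4=0x66, sp=0x8f
prologue pushed ['r4'] at ['0x8e']

MEM = 0x66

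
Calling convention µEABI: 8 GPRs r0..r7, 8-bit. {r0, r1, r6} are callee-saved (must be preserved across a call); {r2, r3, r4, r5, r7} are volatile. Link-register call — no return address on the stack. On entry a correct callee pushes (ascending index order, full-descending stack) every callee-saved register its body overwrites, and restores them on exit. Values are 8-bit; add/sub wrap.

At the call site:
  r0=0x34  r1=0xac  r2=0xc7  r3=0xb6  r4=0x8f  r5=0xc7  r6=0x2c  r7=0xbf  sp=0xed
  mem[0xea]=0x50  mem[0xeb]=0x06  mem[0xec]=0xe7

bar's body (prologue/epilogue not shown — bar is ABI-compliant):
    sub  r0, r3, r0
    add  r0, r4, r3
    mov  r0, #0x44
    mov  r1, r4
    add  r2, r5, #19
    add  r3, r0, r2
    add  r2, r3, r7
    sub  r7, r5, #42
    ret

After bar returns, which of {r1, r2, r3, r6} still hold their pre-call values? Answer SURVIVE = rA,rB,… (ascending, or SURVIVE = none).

prologue: push r0 → mem[0xec]=0x34, sp=0xec
prologue: push r1 → mem[0xeb]=0xac, sp=0xeb
body[0] sub  r0, r3, r0 → r0=0x82
body[1] add  r0, r4, r3 → r0=0x45
body[2] mov  r0, #0x44 → r0=0x44
body[3] mov  r1, r4 → r1=0x8f
body[4] add  r2, r5, #19 → r2=0xda
body[5] add  r3, r0, r2 → r3=0x1e
body[6] add  r2, r3, r7 → r2=0xdd
body[7] sub  r7, r5, #42 → r7=0x9d
epilogue: pop r1=0xac, sp=0xec
epilogue: pop r0=0x34, sp=0xed
r1: callee-saved, written=True
r2: caller-saved, written=True
r3: caller-saved, written=True
r6: callee-saved, written=False

SURVIVE = r1,r6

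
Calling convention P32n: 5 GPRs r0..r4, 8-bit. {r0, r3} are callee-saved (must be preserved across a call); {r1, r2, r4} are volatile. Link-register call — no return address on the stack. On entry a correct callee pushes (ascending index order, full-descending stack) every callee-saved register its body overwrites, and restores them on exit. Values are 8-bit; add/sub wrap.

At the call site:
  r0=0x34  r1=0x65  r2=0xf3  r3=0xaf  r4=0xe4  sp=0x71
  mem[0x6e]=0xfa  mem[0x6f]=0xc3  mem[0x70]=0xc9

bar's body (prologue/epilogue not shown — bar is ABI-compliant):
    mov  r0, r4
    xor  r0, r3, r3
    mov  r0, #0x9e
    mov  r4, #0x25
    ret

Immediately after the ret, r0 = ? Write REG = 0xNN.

prologue: push r0 -> mem[0x70]=0x34, sp=0x70
body[0] mov  r0, r4 -> r0=0xe4
body[1] xor  r0, r3, r3 -> r0=0x00
body[2] mov  r0, #0x9e -> r0=0x9e
body[3] mov  r4, #0x25 -> r4=0x25
epilogue: pop r0=0x34, sp=0x71
r0 is callee-saved -> restored

REG = 0x34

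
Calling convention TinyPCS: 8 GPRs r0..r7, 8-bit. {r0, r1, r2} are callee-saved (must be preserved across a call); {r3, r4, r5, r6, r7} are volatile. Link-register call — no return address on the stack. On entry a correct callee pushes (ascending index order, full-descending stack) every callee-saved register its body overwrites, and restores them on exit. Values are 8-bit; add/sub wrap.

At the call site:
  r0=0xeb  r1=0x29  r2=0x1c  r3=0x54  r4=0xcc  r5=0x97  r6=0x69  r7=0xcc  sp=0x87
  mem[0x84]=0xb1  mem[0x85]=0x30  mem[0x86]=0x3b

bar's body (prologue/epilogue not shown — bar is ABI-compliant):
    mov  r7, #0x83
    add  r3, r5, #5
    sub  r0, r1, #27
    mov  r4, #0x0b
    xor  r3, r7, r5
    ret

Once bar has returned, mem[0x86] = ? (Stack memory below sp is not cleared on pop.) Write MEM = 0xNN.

prologue: push r0 → mem[0x86]=0xeb, sp=0x86
body[0] mov  r7, #0x83 → r7=0x83
body[1] add  r3, r5, #5 → r3=0x9c
body[2] sub  r0, r1, #27 → r0=0x0e
body[3] mov  r4, #0x0b → r4=0x0b
body[4] xor  r3, r7, r5 → r3=0x14
epilogue: pop r0=0xeb, sp=0x87
prologue pushed ['r0'] at ['0x86']

MEM = 0xeb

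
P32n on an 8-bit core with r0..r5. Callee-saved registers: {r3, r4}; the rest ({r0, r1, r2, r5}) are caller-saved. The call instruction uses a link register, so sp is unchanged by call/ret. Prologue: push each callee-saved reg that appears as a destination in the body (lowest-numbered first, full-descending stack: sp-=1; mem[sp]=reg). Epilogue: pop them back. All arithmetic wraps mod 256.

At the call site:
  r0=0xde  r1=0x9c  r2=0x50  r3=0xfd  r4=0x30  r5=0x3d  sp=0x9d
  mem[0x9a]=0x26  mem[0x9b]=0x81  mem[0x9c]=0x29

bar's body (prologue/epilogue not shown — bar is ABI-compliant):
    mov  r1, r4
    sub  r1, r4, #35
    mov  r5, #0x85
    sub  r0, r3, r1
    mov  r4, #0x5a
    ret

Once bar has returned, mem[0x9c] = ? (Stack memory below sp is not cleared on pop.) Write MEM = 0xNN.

MEM = 0x30

prologue: push r4 → mem[0x9c]=0x30, sp=0x9c
body[0] mov  r1, r4 → r1=0x30
body[1] sub  r1, r4, #35 → r1=0x0d
body[2] mov  r5, #0x85 → r5=0x85
body[3] sub  r0, r3, r1 → r0=0xf0
body[4] mov  r4, #0x5a → r4=0x5a
epilogue: pop r4=0x30, sp=0x9d
prologue pushed ['r4'] at ['0x9c']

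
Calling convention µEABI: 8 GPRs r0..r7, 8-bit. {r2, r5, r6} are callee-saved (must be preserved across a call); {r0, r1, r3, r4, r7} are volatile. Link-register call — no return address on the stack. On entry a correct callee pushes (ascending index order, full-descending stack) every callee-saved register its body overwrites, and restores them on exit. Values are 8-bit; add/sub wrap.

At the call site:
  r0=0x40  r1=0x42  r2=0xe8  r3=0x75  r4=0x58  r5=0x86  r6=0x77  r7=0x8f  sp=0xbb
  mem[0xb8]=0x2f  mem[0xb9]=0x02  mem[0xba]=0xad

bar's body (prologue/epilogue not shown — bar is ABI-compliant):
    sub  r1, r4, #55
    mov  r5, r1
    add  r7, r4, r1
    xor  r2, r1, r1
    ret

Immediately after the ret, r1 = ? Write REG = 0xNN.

prologue: push r2 → mem[0xba]=0xe8, sp=0xba
prologue: push r5 → mem[0xb9]=0x86, sp=0xb9
body[0] sub  r1, r4, #55 → r1=0x21
body[1] mov  r5, r1 → r5=0x21
body[2] add  r7, r4, r1 → r7=0x79
body[3] xor  r2, r1, r1 → r2=0x00
epilogue: pop r5=0x86, sp=0xba
epilogue: pop r2=0xe8, sp=0xbb
r1 is caller-saved → body value

REG = 0x21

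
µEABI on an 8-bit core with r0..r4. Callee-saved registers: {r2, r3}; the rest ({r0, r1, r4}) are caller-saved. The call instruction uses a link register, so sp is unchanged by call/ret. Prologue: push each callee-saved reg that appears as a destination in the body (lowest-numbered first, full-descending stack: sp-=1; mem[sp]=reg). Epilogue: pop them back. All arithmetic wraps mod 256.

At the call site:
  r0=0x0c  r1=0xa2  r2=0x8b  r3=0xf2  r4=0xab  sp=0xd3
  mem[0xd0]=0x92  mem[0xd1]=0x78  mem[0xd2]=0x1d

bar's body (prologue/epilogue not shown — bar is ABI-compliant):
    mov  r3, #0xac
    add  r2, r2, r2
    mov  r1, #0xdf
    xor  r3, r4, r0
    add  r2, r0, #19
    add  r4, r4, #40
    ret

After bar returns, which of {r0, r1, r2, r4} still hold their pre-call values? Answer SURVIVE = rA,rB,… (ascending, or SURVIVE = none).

prologue: push r2 → mem[0xd2]=0x8b, sp=0xd2
prologue: push r3 → mem[0xd1]=0xf2, sp=0xd1
body[0] mov  r3, #0xac → r3=0xac
body[1] add  r2, r2, r2 → r2=0x16
body[2] mov  r1, #0xdf → r1=0xdf
body[3] xor  r3, r4, r0 → r3=0xa7
body[4] add  r2, r0, #19 → r2=0x1f
body[5] add  r4, r4, #40 → r4=0xd3
epilogue: pop r3=0xf2, sp=0xd2
epilogue: pop r2=0x8b, sp=0xd3
r0: caller-saved, written=False
r1: caller-saved, written=True
r2: callee-saved, written=True
r4: caller-saved, written=True

SURVIVE = r0,r2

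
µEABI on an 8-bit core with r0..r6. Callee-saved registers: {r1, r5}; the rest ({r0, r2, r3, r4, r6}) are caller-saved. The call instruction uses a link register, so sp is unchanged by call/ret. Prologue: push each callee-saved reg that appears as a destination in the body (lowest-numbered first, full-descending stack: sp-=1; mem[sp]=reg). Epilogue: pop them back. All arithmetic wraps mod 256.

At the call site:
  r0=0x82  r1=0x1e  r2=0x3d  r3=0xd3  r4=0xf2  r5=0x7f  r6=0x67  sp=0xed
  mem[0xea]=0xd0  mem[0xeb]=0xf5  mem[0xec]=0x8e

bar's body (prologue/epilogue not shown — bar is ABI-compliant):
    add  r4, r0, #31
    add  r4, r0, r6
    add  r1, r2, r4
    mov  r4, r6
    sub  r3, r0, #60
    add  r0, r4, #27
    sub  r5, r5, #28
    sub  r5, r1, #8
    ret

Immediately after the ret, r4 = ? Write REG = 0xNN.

REG = 0x67

prologue: push r1 → mem[0xec]=0x1e, sp=0xec
prologue: push r5 → mem[0xeb]=0x7f, sp=0xeb
body[0] add  r4, r0, #31 → r4=0xa1
body[1] add  r4, r0, r6 → r4=0xe9
body[2] add  r1, r2, r4 → r1=0x26
body[3] mov  r4, r6 → r4=0x67
body[4] sub  r3, r0, #60 → r3=0x46
body[5] add  r0, r4, #27 → r0=0x82
body[6] sub  r5, r5, #28 → r5=0x63
body[7] sub  r5, r1, #8 → r5=0x1e
epilogue: pop r5=0x7f, sp=0xec
epilogue: pop r1=0x1e, sp=0xed
r4 is caller-saved → body value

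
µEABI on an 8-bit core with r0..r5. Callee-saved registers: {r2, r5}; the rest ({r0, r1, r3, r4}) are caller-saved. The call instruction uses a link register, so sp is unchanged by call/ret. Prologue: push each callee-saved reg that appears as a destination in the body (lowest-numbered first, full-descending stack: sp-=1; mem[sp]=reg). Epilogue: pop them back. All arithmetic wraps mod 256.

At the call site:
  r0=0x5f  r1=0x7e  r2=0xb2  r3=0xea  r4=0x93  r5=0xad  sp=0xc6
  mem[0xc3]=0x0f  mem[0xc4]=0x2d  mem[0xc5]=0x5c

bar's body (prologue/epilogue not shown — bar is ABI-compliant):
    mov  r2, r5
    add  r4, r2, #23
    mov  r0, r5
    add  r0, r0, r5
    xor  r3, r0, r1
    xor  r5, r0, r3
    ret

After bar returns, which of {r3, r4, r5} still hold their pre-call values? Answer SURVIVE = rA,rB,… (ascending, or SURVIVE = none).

SURVIVE = r5

prologue: push r2 → mem[0xc5]=0xb2, sp=0xc5
prologue: push r5 → mem[0xc4]=0xad, sp=0xc4
body[0] mov  r2, r5 → r2=0xad
body[1] add  r4, r2, #23 → r4=0xc4
body[2] mov  r0, r5 → r0=0xad
body[3] add  r0, r0, r5 → r0=0x5a
body[4] xor  r3, r0, r1 → r3=0x24
body[5] xor  r5, r0, r3 → r5=0x7e
epilogue: pop r5=0xad, sp=0xc5
epilogue: pop r2=0xb2, sp=0xc6
r3: caller-saved, written=True
r4: caller-saved, written=True
r5: callee-saved, written=True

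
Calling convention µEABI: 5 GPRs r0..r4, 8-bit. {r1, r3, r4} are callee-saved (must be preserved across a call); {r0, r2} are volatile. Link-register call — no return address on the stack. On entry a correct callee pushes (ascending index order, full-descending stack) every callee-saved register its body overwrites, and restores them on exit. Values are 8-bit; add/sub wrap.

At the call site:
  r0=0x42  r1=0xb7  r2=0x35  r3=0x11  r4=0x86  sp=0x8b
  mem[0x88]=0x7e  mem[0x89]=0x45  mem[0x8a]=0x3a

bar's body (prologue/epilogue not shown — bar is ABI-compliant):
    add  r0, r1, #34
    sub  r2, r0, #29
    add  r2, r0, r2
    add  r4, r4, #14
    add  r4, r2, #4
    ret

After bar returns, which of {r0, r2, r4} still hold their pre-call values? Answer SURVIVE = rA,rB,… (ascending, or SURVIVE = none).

prologue: push r4 → mem[0x8a]=0x86, sp=0x8a
body[0] add  r0, r1, #34 → r0=0xd9
body[1] sub  r2, r0, #29 → r2=0xbc
body[2] add  r2, r0, r2 → r2=0x95
body[3] add  r4, r4, #14 → r4=0x94
body[4] add  r4, r2, #4 → r4=0x99
epilogue: pop r4=0x86, sp=0x8b
r0: caller-saved, written=True
r2: caller-saved, written=True
r4: callee-saved, written=True

SURVIVE = r4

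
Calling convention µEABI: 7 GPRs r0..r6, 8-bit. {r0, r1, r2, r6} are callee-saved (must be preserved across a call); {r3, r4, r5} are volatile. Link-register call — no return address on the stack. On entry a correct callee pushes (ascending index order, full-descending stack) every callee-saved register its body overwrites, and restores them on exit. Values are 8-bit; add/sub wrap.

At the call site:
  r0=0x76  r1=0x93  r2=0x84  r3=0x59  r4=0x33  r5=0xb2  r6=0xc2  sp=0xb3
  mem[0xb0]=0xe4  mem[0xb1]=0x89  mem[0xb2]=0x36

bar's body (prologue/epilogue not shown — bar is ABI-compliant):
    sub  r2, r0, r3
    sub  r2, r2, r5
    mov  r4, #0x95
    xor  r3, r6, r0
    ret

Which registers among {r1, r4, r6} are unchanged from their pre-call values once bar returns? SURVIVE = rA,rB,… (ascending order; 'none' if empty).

prologue: push r2 -> mem[0xb2]=0x84, sp=0xb2
body[0] sub  r2, r0, r3 -> r2=0x1d
body[1] sub  r2, r2, r5 -> r2=0x6b
body[2] mov  r4, #0x95 -> r4=0x95
body[3] xor  r3, r6, r0 -> r3=0xb4
epilogue: pop r2=0x84, sp=0xb3
r1: callee-saved, written=False
r4: caller-saved, written=True
r6: callee-saved, written=False

SURVIVE = r1,r6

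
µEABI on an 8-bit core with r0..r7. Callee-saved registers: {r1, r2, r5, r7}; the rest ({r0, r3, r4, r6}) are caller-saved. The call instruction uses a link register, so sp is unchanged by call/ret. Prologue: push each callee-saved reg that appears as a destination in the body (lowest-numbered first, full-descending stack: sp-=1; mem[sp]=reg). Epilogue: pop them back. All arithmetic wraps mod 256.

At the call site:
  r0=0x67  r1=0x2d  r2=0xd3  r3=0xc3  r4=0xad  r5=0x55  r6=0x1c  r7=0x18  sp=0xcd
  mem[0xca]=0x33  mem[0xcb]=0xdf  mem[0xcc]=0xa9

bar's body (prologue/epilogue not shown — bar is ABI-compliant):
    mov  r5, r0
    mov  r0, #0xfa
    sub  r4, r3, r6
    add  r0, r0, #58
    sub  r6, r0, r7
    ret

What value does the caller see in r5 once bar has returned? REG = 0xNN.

prologue: push r5 → mem[0xcc]=0x55, sp=0xcc
body[0] mov  r5, r0 → r5=0x67
body[1] mov  r0, #0xfa → r0=0xfa
body[2] sub  r4, r3, r6 → r4=0xa7
body[3] add  r0, r0, #58 → r0=0x34
body[4] sub  r6, r0, r7 → r6=0x1c
epilogue: pop r5=0x55, sp=0xcd
r5 is callee-saved → restored

REG = 0x55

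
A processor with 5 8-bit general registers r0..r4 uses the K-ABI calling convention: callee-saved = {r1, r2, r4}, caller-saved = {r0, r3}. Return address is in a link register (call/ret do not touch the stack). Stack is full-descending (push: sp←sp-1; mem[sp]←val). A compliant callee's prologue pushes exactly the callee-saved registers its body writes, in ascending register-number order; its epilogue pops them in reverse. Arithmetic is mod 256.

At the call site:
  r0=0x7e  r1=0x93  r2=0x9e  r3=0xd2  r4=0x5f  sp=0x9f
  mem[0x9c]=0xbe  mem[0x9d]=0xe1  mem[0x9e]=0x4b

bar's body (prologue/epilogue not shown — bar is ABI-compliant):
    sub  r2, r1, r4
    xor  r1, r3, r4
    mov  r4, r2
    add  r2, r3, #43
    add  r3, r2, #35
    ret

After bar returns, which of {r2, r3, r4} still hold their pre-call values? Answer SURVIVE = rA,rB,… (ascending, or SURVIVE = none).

SURVIVE = r2,r4

prologue: push r1 -> mem[0x9e]=0x93, sp=0x9e
prologue: push r2 -> mem[0x9d]=0x9e, sp=0x9d
prologue: push r4 -> mem[0x9c]=0x5f, sp=0x9c
body[0] sub  r2, r1, r4 -> r2=0x34
body[1] xor  r1, r3, r4 -> r1=0x8d
body[2] mov  r4, r2 -> r4=0x34
body[3] add  r2, r3, #43 -> r2=0xfd
body[4] add  r3, r2, #35 -> r3=0x20
epilogue: pop r4=0x5f, sp=0x9d
epilogue: pop r2=0x9e, sp=0x9e
epilogue: pop r1=0x93, sp=0x9f
r2: callee-saved, written=True
r3: caller-saved, written=True
r4: callee-saved, written=True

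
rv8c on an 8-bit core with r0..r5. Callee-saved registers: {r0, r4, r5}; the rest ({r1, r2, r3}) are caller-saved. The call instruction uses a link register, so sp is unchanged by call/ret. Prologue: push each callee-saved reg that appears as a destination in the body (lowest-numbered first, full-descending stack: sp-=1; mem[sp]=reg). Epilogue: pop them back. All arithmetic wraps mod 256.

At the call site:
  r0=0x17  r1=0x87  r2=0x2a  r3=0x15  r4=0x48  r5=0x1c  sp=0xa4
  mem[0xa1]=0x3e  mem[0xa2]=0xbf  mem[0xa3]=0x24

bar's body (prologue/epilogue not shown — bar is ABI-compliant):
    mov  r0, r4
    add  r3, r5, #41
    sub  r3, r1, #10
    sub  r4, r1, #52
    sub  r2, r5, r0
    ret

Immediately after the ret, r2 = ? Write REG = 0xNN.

REG = 0xd4

prologue: push r0 -> mem[0xa3]=0x17, sp=0xa3
prologue: push r4 -> mem[0xa2]=0x48, sp=0xa2
body[0] mov  r0, r4 -> r0=0x48
body[1] add  r3, r5, #41 -> r3=0x45
body[2] sub  r3, r1, #10 -> r3=0x7d
body[3] sub  r4, r1, #52 -> r4=0x53
body[4] sub  r2, r5, r0 -> r2=0xd4
epilogue: pop r4=0x48, sp=0xa3
epilogue: pop r0=0x17, sp=0xa4
r2 is caller-saved -> body value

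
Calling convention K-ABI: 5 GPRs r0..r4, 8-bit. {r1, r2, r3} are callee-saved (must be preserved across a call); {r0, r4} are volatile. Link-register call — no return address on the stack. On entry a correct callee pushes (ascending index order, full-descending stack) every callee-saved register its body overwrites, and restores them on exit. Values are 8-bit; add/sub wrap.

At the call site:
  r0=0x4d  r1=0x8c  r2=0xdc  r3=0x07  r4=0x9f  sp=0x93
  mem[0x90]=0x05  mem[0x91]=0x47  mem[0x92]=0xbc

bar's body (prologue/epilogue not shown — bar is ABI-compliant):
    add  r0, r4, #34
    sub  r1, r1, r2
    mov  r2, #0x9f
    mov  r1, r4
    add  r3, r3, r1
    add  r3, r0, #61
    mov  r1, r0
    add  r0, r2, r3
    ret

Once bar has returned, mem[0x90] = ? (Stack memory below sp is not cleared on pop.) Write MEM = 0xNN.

MEM = 0x07

prologue: push r1 -> mem[0x92]=0x8c, sp=0x92
prologue: push r2 -> mem[0x91]=0xdc, sp=0x91
prologue: push r3 -> mem[0x90]=0x07, sp=0x90
body[0] add  r0, r4, #34 -> r0=0xc1
body[1] sub  r1, r1, r2 -> r1=0xb0
body[2] mov  r2, #0x9f -> r2=0x9f
body[3] mov  r1, r4 -> r1=0x9f
body[4] add  r3, r3, r1 -> r3=0xa6
body[5] add  r3, r0, #61 -> r3=0xfe
body[6] mov  r1, r0 -> r1=0xc1
body[7] add  r0, r2, r3 -> r0=0x9d
epilogue: pop r3=0x07, sp=0x91
epilogue: pop r2=0xdc, sp=0x92
epilogue: pop r1=0x8c, sp=0x93
prologue pushed ['r1', 'r2', 'r3'] at ['0x92', '0x91', '0x90']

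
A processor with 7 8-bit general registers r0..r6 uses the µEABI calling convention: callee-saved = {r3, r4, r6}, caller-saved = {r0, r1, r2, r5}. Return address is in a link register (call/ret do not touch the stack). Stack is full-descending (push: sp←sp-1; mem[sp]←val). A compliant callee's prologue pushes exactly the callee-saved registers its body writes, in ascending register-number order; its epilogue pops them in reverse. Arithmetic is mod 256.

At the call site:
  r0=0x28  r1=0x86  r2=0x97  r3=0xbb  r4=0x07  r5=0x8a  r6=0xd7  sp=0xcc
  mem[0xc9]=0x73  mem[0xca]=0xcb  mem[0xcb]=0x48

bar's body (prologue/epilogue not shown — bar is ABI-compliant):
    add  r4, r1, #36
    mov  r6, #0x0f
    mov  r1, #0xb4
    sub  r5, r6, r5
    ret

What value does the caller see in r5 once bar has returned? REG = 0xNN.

REG = 0x85

prologue: push r4 → mem[0xcb]=0x07, sp=0xcb
prologue: push r6 → mem[0xca]=0xd7, sp=0xca
body[0] add  r4, r1, #36 → r4=0xaa
body[1] mov  r6, #0x0f → r6=0x0f
body[2] mov  r1, #0xb4 → r1=0xb4
body[3] sub  r5, r6, r5 → r5=0x85
epilogue: pop r6=0xd7, sp=0xcb
epilogue: pop r4=0x07, sp=0xcc
r5 is caller-saved → body value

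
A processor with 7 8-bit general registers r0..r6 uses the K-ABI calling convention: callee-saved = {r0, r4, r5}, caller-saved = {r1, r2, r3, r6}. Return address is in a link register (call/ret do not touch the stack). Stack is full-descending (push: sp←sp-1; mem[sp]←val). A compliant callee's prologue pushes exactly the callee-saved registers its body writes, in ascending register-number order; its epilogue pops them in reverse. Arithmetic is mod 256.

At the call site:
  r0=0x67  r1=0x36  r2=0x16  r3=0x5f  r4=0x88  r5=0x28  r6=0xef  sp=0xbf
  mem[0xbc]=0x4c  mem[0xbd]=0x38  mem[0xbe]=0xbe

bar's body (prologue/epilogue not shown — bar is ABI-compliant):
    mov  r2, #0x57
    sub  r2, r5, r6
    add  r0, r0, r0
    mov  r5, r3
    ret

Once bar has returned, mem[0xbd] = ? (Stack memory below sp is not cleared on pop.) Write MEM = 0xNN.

MEM = 0x28

prologue: push r0 → mem[0xbe]=0x67, sp=0xbe
prologue: push r5 → mem[0xbd]=0x28, sp=0xbd
body[0] mov  r2, #0x57 → r2=0x57
body[1] sub  r2, r5, r6 → r2=0x39
body[2] add  r0, r0, r0 → r0=0xce
body[3] mov  r5, r3 → r5=0x5f
epilogue: pop r5=0x28, sp=0xbe
epilogue: pop r0=0x67, sp=0xbf
prologue pushed ['r0', 'r5'] at ['0xbe', '0xbd']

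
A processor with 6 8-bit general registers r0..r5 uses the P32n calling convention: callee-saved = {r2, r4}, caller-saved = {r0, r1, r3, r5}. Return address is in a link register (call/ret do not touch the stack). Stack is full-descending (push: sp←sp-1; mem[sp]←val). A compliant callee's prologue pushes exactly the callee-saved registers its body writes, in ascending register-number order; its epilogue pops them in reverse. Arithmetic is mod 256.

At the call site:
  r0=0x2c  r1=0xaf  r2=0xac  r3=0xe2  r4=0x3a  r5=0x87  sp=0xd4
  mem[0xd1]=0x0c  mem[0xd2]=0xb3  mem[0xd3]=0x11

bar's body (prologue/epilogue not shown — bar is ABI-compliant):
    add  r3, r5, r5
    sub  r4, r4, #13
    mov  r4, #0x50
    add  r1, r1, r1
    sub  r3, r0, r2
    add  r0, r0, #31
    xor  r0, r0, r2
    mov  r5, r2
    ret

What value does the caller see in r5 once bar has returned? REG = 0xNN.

prologue: push r4 -> mem[0xd3]=0x3a, sp=0xd3
body[0] add  r3, r5, r5 -> r3=0x0e
body[1] sub  r4, r4, #13 -> r4=0x2d
body[2] mov  r4, #0x50 -> r4=0x50
body[3] add  r1, r1, r1 -> r1=0x5e
body[4] sub  r3, r0, r2 -> r3=0x80
body[5] add  r0, r0, #31 -> r0=0x4b
body[6] xor  r0, r0, r2 -> r0=0xe7
body[7] mov  r5, r2 -> r5=0xac
epilogue: pop r4=0x3a, sp=0xd4
r5 is caller-saved -> body value

REG = 0xac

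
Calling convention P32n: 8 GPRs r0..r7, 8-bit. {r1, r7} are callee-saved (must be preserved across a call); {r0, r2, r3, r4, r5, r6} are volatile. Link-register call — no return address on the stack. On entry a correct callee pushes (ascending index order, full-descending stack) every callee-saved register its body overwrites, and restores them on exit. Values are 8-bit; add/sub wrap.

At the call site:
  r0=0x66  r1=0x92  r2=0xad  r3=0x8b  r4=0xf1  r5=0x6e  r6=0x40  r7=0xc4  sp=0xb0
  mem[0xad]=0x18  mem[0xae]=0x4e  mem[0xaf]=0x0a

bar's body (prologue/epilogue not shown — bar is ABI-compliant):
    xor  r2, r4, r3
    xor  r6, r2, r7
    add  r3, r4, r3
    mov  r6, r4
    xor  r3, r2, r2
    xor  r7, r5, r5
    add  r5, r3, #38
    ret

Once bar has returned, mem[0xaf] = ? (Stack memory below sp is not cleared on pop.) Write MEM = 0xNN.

prologue: push r7 → mem[0xaf]=0xc4, sp=0xaf
body[0] xor  r2, r4, r3 → r2=0x7a
body[1] xor  r6, r2, r7 → r6=0xbe
body[2] add  r3, r4, r3 → r3=0x7c
body[3] mov  r6, r4 → r6=0xf1
body[4] xor  r3, r2, r2 → r3=0x00
body[5] xor  r7, r5, r5 → r7=0x00
body[6] add  r5, r3, #38 → r5=0x26
epilogue: pop r7=0xc4, sp=0xb0
prologue pushed ['r7'] at ['0xaf']

MEM = 0xc4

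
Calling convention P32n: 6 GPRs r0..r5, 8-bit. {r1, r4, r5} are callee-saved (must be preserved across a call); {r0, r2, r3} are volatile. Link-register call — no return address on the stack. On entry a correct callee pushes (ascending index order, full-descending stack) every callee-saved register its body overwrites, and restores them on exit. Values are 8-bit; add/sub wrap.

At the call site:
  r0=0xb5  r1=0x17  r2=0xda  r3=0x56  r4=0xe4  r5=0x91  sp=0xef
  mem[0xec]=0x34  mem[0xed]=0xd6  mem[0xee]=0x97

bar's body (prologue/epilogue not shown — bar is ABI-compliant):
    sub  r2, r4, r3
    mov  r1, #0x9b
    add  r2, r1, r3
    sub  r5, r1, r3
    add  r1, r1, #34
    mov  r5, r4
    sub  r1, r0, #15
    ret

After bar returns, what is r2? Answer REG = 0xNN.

prologue: push r1 -> mem[0xee]=0x17, sp=0xee
prologue: push r5 -> mem[0xed]=0x91, sp=0xed
body[0] sub  r2, r4, r3 -> r2=0x8e
body[1] mov  r1, #0x9b -> r1=0x9b
body[2] add  r2, r1, r3 -> r2=0xf1
body[3] sub  r5, r1, r3 -> r5=0x45
body[4] add  r1, r1, #34 -> r1=0xbd
body[5] mov  r5, r4 -> r5=0xe4
body[6] sub  r1, r0, #15 -> r1=0xa6
epilogue: pop r5=0x91, sp=0xee
epilogue: pop r1=0x17, sp=0xef
r2 is caller-saved -> body value

REG = 0xf1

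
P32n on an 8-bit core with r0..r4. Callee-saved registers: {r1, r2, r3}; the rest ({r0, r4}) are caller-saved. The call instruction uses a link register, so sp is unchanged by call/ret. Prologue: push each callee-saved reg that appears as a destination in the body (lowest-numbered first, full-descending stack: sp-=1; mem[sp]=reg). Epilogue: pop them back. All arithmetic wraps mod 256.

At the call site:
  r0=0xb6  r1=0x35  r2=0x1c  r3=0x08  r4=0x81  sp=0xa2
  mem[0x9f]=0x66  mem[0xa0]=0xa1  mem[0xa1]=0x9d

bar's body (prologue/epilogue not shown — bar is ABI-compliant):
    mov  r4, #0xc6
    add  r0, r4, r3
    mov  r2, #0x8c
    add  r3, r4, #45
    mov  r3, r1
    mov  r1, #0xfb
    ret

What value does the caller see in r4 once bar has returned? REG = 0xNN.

prologue: push r1 -> mem[0xa1]=0x35, sp=0xa1
prologue: push r2 -> mem[0xa0]=0x1c, sp=0xa0
prologue: push r3 -> mem[0x9f]=0x08, sp=0x9f
body[0] mov  r4, #0xc6 -> r4=0xc6
body[1] add  r0, r4, r3 -> r0=0xce
body[2] mov  r2, #0x8c -> r2=0x8c
body[3] add  r3, r4, #45 -> r3=0xf3
body[4] mov  r3, r1 -> r3=0x35
body[5] mov  r1, #0xfb -> r1=0xfb
epilogue: pop r3=0x08, sp=0xa0
epilogue: pop r2=0x1c, sp=0xa1
epilogue: pop r1=0x35, sp=0xa2
r4 is caller-saved -> body value

REG = 0xc6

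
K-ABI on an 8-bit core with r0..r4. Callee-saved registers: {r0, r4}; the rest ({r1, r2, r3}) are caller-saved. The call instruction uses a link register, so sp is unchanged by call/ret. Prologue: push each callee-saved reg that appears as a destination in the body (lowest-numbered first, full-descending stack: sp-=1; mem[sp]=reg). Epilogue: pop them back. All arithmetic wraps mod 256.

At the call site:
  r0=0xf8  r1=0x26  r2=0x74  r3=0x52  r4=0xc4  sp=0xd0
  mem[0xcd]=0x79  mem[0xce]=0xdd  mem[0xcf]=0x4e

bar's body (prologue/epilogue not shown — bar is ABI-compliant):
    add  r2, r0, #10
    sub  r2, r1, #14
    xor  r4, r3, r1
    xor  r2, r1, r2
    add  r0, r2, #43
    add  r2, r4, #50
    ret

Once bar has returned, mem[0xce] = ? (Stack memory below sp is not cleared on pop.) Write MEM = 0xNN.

prologue: push r0 → mem[0xcf]=0xf8, sp=0xcf
prologue: push r4 → mem[0xce]=0xc4, sp=0xce
body[0] add  r2, r0, #10 → r2=0x02
body[1] sub  r2, r1, #14 → r2=0x18
body[2] xor  r4, r3, r1 → r4=0x74
body[3] xor  r2, r1, r2 → r2=0x3e
body[4] add  r0, r2, #43 → r0=0x69
body[5] add  r2, r4, #50 → r2=0xa6
epilogue: pop r4=0xc4, sp=0xcf
epilogue: pop r0=0xf8, sp=0xd0
prologue pushed ['r0', 'r4'] at ['0xcf', '0xce']

MEM = 0xc4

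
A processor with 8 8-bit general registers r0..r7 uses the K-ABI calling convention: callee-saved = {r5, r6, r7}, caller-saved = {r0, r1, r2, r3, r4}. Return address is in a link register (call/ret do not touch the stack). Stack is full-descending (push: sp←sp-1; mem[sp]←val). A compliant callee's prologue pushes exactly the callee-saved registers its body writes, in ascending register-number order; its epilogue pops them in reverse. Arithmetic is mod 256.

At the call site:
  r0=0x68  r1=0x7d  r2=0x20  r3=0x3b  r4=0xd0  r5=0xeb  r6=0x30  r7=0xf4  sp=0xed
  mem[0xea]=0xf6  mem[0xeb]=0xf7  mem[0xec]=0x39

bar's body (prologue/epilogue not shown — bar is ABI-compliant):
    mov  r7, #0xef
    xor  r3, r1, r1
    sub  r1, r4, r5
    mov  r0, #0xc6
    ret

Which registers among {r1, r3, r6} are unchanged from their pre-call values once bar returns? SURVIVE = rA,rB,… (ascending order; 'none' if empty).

SURVIVE = r6

prologue: push r7 → mem[0xec]=0xf4, sp=0xec
body[0] mov  r7, #0xef → r7=0xef
body[1] xor  r3, r1, r1 → r3=0x00
body[2] sub  r1, r4, r5 → r1=0xe5
body[3] mov  r0, #0xc6 → r0=0xc6
epilogue: pop r7=0xf4, sp=0xed
r1: caller-saved, written=True
r3: caller-saved, written=True
r6: callee-saved, written=False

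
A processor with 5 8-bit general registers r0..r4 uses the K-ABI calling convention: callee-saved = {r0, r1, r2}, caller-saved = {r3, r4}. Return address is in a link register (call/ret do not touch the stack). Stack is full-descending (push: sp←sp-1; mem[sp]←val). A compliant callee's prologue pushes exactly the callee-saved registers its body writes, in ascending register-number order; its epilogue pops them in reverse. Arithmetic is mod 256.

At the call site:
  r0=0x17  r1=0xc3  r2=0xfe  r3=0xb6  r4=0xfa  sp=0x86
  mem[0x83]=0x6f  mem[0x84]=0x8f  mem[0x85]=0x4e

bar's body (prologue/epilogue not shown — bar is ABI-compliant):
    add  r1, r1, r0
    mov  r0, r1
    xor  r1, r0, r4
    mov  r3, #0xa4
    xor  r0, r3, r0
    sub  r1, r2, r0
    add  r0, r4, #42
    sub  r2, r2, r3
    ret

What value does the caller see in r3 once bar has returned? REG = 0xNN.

prologue: push r0 -> mem[0x85]=0x17, sp=0x85
prologue: push r1 -> mem[0x84]=0xc3, sp=0x84
prologue: push r2 -> mem[0x83]=0xfe, sp=0x83
body[0] add  r1, r1, r0 -> r1=0xda
body[1] mov  r0, r1 -> r0=0xda
body[2] xor  r1, r0, r4 -> r1=0x20
body[3] mov  r3, #0xa4 -> r3=0xa4
body[4] xor  r0, r3, r0 -> r0=0x7e
body[5] sub  r1, r2, r0 -> r1=0x80
body[6] add  r0, r4, #42 -> r0=0x24
body[7] sub  r2, r2, r3 -> r2=0x5a
epilogue: pop r2=0xfe, sp=0x84
epilogue: pop r1=0xc3, sp=0x85
epilogue: pop r0=0x17, sp=0x86
r3 is caller-saved -> body value

REG = 0xa4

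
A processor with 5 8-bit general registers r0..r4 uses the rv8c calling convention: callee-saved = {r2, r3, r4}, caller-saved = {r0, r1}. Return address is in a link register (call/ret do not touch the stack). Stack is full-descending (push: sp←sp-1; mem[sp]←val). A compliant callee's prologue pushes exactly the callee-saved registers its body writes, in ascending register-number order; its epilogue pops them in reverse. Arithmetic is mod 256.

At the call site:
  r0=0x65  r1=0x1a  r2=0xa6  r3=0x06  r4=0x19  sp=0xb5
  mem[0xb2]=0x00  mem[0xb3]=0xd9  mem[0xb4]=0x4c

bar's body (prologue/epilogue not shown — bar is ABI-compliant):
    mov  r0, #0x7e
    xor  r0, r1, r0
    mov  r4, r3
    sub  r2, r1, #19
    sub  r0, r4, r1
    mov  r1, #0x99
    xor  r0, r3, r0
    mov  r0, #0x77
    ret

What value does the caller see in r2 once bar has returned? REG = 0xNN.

REG = 0xa6

prologue: push r2 → mem[0xb4]=0xa6, sp=0xb4
prologue: push r4 → mem[0xb3]=0x19, sp=0xb3
body[0] mov  r0, #0x7e → r0=0x7e
body[1] xor  r0, r1, r0 → r0=0x64
body[2] mov  r4, r3 → r4=0x06
body[3] sub  r2, r1, #19 → r2=0x07
body[4] sub  r0, r4, r1 → r0=0xec
body[5] mov  r1, #0x99 → r1=0x99
body[6] xor  r0, r3, r0 → r0=0xea
body[7] mov  r0, #0x77 → r0=0x77
epilogue: pop r4=0x19, sp=0xb4
epilogue: pop r2=0xa6, sp=0xb5
r2 is callee-saved → restored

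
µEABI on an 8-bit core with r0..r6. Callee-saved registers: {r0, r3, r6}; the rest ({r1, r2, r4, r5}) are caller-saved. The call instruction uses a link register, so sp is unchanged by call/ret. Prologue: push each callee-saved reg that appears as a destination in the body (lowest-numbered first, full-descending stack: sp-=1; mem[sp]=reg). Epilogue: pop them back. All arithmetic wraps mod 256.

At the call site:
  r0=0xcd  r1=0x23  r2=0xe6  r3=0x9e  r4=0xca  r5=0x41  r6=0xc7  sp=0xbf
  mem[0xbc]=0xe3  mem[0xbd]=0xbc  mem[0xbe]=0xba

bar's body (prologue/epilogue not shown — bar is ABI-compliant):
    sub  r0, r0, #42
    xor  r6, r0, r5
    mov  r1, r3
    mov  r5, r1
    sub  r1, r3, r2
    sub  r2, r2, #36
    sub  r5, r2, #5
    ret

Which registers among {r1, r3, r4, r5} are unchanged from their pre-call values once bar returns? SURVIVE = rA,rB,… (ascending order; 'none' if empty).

prologue: push r0 → mem[0xbe]=0xcd, sp=0xbe
prologue: push r6 → mem[0xbd]=0xc7, sp=0xbd
body[0] sub  r0, r0, #42 → r0=0xa3
body[1] xor  r6, r0, r5 → r6=0xe2
body[2] mov  r1, r3 → r1=0x9e
body[3] mov  r5, r1 → r5=0x9e
body[4] sub  r1, r3, r2 → r1=0xb8
body[5] sub  r2, r2, #36 → r2=0xc2
body[6] sub  r5, r2, #5 → r5=0xbd
epilogue: pop r6=0xc7, sp=0xbe
epilogue: pop r0=0xcd, sp=0xbf
r1: caller-saved, written=True
r3: callee-saved, written=False
r4: caller-saved, written=False
r5: caller-saved, written=True

SURVIVE = r3,r4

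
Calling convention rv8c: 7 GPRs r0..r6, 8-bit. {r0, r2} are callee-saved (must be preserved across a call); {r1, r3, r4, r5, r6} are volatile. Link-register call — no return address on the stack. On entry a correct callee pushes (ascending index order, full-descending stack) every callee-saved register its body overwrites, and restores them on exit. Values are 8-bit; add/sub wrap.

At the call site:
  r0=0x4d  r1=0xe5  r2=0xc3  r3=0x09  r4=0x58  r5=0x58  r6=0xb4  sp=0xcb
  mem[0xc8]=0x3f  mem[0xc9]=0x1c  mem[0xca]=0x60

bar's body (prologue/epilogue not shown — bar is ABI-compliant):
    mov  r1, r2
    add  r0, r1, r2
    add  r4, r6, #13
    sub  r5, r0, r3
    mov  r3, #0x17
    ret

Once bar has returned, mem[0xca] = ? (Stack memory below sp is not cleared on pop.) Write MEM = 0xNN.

prologue: push r0 → mem[0xca]=0x4d, sp=0xca
body[0] mov  r1, r2 → r1=0xc3
body[1] add  r0, r1, r2 → r0=0x86
body[2] add  r4, r6, #13 → r4=0xc1
body[3] sub  r5, r0, r3 → r5=0x7d
body[4] mov  r3, #0x17 → r3=0x17
epilogue: pop r0=0x4d, sp=0xcb
prologue pushed ['r0'] at ['0xca']

MEM = 0x4d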